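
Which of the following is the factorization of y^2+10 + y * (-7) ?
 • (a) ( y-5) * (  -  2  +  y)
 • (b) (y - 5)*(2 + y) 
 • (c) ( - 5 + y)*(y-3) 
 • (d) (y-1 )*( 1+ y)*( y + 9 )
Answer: a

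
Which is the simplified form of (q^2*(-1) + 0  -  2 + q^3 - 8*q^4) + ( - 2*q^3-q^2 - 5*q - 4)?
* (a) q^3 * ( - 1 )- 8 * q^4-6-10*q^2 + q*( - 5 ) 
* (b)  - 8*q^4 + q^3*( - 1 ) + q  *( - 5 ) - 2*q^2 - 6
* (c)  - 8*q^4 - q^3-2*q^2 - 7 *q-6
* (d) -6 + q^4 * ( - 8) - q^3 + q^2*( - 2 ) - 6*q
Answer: b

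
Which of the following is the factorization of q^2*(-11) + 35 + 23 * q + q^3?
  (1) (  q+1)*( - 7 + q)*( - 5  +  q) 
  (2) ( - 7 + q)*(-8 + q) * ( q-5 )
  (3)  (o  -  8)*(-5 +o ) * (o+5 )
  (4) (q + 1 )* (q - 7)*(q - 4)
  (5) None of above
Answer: 1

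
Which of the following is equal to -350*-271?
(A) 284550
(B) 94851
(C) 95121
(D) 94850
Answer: D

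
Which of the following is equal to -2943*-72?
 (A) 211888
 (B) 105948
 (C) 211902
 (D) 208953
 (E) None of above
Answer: E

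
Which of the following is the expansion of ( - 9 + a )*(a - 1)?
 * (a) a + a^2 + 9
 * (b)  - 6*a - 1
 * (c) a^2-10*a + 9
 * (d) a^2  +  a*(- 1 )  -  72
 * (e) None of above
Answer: c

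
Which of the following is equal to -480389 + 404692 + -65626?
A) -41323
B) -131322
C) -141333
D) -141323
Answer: D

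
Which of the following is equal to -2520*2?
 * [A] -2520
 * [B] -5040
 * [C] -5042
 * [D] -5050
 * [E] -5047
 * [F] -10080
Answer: B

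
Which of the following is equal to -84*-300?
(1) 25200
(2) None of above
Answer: 1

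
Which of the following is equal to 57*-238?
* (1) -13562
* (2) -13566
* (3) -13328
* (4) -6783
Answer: 2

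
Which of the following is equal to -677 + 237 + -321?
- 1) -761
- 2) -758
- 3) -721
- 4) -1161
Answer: 1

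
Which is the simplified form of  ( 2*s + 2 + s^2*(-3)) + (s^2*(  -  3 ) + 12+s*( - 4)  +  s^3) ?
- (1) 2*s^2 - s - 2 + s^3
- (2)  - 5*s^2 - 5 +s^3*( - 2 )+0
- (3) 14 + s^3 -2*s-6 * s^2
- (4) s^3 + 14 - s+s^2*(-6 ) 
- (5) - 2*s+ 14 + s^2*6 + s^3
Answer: 3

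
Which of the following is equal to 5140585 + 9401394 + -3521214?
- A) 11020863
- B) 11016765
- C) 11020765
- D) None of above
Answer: C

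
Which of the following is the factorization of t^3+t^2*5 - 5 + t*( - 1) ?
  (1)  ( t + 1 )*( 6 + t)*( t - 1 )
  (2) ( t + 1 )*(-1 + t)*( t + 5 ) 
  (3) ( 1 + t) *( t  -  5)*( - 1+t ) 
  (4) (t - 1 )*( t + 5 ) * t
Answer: 2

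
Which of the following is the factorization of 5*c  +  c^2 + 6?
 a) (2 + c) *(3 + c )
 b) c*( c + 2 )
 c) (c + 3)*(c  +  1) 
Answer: a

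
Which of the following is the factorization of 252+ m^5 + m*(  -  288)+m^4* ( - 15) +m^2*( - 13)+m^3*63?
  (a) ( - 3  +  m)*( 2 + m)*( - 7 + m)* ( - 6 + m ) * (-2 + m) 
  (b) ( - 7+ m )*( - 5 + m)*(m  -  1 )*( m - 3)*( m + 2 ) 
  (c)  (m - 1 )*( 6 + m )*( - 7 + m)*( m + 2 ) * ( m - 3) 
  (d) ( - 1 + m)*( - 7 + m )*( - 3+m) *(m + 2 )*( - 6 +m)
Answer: d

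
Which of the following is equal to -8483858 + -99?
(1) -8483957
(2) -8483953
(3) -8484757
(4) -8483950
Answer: 1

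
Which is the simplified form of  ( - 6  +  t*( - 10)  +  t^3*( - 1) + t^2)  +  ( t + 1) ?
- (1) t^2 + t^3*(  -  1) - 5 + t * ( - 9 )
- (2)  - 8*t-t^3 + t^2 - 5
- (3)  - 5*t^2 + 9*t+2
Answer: 1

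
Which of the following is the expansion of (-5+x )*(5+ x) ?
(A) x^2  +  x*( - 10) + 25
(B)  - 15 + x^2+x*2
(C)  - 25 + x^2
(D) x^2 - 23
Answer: C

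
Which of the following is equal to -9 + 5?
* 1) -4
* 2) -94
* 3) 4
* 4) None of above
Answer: 1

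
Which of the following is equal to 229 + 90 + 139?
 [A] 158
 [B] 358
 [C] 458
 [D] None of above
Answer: C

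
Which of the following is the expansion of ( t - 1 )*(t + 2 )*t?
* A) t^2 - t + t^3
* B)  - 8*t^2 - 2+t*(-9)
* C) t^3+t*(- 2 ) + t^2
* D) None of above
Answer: C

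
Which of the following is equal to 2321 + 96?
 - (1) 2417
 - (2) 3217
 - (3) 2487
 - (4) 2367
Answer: 1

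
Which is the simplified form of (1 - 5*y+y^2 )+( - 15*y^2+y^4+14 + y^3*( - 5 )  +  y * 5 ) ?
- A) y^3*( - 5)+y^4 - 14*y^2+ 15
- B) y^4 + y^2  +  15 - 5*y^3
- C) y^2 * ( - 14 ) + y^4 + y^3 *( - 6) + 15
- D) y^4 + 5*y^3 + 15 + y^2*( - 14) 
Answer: A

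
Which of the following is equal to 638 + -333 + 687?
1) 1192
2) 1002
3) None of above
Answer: 3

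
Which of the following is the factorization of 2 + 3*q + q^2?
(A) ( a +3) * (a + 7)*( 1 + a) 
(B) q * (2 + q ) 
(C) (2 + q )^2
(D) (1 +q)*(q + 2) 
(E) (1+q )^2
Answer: D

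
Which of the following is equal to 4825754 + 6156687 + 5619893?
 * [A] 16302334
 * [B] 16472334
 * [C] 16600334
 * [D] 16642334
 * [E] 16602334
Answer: E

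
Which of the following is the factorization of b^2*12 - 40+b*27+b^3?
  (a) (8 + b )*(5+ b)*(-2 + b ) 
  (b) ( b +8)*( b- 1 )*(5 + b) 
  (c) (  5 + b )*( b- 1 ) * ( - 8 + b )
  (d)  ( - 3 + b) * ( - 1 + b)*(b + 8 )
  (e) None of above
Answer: b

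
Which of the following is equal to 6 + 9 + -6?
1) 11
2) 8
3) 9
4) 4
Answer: 3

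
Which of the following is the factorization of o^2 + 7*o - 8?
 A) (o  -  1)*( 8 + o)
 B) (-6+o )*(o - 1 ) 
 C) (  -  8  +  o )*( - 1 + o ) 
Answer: A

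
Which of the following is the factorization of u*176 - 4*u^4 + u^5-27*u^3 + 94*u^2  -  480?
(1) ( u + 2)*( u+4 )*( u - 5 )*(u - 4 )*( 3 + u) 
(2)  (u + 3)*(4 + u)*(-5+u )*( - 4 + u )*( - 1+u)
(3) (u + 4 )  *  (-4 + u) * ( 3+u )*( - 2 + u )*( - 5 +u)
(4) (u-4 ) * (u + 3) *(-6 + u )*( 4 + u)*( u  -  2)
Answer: 3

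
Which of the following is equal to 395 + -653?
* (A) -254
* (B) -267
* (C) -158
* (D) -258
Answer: D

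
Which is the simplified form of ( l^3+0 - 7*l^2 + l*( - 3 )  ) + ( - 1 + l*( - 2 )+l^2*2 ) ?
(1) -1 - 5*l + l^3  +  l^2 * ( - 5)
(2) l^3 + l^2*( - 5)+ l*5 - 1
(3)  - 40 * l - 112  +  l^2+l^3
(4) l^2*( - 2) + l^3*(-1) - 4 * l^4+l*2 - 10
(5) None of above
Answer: 1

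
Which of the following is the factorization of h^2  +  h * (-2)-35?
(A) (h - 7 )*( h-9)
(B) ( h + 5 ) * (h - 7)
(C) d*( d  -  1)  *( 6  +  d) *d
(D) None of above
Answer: B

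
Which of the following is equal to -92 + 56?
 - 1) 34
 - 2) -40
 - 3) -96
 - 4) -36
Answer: 4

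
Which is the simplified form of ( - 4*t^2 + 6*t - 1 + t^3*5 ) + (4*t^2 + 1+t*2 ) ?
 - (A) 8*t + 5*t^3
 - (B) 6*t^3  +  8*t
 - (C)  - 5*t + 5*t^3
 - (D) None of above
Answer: A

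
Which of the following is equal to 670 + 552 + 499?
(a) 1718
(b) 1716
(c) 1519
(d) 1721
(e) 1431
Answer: d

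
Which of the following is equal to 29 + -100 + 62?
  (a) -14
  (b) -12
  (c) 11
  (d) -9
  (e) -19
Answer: d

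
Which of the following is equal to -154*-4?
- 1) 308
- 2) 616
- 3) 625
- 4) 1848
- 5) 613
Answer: 2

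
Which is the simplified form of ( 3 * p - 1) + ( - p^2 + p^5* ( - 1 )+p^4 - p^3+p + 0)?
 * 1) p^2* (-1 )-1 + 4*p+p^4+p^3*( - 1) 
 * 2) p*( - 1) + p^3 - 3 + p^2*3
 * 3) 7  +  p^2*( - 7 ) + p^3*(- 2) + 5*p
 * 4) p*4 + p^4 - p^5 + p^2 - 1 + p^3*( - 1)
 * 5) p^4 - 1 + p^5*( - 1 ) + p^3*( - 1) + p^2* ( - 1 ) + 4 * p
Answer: 5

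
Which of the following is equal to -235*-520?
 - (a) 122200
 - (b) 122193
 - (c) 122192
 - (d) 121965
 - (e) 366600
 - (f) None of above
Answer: a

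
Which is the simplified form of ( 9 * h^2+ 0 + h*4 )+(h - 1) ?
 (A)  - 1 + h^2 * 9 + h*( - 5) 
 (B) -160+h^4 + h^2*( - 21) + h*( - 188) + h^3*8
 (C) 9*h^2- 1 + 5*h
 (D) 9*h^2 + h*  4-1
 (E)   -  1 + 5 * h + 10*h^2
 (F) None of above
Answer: C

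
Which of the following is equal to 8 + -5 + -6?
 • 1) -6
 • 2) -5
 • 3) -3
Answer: 3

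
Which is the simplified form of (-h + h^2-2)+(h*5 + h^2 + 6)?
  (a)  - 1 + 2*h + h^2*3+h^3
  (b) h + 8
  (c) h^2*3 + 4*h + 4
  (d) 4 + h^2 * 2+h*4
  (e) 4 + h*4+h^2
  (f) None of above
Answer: d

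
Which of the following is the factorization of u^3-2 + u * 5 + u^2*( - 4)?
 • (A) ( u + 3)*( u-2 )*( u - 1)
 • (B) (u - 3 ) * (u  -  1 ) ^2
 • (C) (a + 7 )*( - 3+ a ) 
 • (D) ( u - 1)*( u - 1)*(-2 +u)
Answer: D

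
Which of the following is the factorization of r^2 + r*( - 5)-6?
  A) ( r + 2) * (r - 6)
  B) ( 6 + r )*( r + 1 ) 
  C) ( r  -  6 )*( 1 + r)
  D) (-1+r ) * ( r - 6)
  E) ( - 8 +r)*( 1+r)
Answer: C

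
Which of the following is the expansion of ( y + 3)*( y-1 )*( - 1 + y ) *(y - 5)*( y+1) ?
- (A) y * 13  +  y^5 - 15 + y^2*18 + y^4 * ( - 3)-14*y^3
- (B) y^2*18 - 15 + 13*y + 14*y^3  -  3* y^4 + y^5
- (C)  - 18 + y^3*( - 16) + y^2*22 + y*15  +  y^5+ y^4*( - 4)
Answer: A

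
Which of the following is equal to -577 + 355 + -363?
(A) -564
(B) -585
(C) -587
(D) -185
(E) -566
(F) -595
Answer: B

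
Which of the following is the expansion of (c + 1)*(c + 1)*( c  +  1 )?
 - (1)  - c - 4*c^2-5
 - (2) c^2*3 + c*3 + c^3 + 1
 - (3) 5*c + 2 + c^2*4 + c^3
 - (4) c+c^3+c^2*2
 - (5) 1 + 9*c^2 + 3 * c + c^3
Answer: 2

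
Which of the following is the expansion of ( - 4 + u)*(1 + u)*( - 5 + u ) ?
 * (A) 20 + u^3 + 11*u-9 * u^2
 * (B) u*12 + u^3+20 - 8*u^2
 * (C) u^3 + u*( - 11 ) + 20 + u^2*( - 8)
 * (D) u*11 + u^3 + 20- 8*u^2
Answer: D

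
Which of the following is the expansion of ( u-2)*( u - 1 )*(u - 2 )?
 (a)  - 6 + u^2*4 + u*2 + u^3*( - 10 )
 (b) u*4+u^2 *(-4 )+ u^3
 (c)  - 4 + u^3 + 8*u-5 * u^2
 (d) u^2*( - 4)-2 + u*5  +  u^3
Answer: c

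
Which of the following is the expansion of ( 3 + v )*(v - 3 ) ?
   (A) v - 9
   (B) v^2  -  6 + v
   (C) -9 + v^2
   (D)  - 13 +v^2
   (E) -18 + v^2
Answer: C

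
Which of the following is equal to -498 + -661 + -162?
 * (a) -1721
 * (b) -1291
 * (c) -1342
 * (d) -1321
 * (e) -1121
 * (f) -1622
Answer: d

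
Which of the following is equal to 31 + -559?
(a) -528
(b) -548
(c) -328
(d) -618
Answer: a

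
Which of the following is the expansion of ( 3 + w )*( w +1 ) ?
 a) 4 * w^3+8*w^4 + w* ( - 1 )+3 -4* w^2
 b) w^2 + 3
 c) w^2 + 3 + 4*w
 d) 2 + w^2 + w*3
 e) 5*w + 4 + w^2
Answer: c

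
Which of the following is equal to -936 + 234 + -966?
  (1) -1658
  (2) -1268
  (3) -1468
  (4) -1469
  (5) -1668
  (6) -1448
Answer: 5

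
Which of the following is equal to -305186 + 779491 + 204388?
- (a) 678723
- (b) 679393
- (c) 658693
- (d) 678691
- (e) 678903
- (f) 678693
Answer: f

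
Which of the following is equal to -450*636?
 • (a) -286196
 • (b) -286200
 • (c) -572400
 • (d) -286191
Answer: b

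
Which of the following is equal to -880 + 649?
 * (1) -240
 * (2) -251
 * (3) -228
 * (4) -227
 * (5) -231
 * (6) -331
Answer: 5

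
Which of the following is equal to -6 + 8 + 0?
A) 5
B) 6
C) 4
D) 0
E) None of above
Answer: E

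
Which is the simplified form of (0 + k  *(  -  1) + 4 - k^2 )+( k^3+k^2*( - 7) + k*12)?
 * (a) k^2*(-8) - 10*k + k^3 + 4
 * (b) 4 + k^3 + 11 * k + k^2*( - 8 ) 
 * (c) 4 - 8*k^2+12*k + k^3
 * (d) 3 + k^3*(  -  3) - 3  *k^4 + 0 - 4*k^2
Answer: b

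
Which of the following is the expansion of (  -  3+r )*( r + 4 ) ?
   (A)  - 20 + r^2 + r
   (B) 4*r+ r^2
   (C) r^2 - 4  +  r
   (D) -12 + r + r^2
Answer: D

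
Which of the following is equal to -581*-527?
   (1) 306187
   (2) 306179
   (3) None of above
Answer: 1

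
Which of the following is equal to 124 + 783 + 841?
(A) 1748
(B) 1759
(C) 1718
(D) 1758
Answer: A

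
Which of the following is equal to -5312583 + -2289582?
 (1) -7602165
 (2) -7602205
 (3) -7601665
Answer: 1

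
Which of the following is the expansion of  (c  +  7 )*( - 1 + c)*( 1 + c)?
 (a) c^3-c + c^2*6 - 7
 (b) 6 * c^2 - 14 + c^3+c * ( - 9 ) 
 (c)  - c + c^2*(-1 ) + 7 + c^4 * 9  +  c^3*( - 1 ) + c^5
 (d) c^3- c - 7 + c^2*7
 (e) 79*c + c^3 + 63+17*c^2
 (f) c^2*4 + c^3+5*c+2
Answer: d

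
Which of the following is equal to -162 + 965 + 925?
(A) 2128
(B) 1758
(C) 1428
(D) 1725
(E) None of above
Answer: E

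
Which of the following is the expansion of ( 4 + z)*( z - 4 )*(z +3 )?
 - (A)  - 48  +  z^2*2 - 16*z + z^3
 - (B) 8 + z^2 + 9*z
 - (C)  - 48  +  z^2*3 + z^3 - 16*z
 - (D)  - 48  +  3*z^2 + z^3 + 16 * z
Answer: C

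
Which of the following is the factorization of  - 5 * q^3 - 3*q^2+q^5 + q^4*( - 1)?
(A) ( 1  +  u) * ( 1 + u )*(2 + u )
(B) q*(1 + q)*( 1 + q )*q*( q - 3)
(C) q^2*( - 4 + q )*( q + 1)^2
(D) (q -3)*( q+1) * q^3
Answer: B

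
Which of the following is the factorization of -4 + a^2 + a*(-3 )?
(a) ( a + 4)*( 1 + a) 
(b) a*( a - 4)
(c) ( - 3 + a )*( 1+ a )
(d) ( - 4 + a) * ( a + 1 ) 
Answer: d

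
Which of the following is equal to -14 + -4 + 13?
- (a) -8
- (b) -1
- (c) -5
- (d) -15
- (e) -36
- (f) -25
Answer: c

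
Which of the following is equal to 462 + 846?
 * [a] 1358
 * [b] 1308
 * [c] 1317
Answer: b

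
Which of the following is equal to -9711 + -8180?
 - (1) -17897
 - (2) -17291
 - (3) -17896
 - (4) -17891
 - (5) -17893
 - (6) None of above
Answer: 4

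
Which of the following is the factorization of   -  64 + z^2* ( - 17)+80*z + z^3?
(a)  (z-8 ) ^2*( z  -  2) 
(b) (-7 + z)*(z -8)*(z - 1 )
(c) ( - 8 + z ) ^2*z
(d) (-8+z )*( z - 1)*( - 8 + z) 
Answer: d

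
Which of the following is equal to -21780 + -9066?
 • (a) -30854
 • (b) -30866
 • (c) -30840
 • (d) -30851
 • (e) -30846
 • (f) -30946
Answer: e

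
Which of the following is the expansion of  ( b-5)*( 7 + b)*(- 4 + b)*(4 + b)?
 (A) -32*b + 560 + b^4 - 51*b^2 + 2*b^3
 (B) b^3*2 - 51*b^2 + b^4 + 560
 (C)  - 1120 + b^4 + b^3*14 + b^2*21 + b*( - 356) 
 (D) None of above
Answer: A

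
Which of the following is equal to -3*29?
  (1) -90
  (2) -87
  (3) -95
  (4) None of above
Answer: 2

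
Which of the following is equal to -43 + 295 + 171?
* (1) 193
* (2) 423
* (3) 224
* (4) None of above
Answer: 2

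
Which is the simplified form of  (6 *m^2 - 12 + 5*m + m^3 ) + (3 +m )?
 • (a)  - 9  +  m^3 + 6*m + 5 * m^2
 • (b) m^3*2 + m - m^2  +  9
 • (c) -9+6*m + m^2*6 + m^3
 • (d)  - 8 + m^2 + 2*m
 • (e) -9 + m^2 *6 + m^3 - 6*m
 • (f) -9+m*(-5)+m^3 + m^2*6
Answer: c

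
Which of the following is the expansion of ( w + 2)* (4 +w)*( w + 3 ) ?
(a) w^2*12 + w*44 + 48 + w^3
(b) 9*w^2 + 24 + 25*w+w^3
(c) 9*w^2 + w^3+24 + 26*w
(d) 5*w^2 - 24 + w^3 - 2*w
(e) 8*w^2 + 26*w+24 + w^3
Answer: c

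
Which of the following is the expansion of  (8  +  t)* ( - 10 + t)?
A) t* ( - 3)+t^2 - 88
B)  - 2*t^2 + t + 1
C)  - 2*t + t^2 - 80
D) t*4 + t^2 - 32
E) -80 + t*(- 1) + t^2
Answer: C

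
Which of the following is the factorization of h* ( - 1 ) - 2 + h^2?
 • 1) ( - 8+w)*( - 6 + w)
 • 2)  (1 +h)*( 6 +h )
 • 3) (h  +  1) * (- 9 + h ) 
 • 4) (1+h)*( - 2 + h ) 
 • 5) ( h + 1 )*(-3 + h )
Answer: 4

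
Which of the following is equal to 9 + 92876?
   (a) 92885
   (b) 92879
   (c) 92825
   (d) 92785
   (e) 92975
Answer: a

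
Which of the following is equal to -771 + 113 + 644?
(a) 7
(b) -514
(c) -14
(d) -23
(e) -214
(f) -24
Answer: c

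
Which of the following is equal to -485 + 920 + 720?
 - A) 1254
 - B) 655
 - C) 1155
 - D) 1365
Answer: C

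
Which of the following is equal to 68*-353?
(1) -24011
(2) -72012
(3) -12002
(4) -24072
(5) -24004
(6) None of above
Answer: 5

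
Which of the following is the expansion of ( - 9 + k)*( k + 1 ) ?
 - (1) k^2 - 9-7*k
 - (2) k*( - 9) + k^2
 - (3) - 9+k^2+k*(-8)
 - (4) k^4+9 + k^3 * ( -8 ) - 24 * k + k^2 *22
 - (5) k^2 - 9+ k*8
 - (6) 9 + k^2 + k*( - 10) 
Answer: 3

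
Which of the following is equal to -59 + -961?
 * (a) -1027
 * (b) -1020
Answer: b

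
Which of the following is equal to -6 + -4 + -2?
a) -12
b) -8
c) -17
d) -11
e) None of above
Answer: a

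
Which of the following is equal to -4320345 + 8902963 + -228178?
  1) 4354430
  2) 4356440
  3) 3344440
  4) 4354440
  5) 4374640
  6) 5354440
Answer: 4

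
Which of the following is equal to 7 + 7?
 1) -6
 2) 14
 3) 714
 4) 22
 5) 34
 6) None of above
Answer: 2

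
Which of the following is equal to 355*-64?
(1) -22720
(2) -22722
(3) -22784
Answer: 1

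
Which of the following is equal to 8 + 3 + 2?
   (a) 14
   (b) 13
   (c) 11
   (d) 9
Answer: b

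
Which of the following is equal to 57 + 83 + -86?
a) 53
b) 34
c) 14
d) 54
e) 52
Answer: d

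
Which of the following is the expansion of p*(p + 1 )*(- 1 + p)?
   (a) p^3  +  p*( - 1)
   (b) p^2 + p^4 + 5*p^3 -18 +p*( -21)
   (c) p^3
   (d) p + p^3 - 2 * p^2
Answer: a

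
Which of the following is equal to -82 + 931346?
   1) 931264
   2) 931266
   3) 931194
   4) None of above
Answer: 1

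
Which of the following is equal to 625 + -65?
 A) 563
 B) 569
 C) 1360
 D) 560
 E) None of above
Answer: D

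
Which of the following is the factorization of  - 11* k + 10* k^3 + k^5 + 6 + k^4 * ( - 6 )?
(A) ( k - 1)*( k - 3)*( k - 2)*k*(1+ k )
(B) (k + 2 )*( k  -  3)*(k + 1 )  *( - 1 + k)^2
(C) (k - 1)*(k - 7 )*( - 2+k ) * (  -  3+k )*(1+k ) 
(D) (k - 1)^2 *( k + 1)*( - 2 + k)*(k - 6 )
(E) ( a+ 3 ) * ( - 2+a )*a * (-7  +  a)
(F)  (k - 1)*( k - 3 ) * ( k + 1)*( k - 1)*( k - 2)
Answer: F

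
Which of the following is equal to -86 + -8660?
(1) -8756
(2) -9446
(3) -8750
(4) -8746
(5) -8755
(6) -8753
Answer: 4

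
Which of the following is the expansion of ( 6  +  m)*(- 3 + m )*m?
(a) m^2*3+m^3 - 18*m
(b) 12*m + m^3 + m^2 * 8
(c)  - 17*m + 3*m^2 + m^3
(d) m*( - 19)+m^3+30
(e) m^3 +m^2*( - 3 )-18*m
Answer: a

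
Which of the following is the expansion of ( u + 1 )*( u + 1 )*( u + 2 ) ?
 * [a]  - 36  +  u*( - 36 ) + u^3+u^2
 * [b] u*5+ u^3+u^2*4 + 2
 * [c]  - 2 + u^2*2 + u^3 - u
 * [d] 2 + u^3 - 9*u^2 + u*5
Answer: b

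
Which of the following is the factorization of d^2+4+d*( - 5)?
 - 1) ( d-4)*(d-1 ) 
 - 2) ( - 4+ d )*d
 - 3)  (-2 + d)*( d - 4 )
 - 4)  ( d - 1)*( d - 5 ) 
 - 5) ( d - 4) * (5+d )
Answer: 1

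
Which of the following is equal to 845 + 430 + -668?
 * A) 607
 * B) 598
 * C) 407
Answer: A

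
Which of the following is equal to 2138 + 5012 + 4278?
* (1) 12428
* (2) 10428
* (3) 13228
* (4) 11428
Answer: 4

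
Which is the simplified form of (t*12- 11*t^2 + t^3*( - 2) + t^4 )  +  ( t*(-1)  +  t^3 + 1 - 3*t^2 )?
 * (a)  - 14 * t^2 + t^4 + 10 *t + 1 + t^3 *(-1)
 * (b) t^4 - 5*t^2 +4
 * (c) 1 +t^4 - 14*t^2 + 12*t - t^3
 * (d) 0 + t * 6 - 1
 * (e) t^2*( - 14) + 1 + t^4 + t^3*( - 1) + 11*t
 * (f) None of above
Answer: e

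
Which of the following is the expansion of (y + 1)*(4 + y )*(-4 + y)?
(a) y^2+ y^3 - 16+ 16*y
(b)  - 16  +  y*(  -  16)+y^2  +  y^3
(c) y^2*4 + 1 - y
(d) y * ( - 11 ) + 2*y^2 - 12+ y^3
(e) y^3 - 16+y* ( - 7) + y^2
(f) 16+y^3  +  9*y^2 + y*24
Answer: b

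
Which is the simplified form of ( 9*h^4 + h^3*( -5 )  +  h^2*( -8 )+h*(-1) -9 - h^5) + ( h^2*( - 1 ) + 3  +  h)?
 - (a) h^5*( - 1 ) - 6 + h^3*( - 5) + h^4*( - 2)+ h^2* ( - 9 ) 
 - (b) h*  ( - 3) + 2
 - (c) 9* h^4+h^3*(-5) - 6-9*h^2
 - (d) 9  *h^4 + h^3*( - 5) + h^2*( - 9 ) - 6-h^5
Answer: d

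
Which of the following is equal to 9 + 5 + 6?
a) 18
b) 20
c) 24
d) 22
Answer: b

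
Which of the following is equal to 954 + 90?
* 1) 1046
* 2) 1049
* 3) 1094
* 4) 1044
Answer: 4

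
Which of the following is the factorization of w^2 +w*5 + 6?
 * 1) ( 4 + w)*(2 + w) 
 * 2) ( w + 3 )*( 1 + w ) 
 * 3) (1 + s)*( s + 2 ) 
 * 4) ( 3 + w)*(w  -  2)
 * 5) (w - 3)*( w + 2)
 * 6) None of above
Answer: 6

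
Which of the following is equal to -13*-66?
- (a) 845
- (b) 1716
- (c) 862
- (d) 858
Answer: d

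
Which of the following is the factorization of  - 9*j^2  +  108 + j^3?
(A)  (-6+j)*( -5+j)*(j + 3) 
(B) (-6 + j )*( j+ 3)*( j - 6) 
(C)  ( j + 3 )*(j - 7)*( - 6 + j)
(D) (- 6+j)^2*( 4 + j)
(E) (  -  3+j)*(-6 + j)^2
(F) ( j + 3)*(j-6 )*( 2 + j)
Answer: B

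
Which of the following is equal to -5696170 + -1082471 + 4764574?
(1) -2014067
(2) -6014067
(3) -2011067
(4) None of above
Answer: 1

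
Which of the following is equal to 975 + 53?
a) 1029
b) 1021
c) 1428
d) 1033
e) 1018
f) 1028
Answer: f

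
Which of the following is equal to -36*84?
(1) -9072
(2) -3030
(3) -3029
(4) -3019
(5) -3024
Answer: 5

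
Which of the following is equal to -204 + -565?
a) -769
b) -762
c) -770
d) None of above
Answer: a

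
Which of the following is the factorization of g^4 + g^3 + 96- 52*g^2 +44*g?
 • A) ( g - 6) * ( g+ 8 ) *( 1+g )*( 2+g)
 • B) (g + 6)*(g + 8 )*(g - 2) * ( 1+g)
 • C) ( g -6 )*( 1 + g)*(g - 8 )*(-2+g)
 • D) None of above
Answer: D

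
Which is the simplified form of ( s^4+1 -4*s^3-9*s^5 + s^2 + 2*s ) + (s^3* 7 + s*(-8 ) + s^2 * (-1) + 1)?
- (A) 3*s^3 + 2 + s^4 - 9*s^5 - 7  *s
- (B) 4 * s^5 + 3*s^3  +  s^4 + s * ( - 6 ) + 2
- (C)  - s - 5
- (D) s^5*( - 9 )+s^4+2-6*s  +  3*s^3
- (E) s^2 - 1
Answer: D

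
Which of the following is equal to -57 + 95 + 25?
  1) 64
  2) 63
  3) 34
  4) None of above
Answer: 2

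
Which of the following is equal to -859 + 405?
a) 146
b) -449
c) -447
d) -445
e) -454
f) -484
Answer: e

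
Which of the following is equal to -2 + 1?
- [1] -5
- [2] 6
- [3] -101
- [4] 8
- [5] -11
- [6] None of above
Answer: 6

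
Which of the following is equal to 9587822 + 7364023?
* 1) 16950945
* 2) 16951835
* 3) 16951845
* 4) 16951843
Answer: 3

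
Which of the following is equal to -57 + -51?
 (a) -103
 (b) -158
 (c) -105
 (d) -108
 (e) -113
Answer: d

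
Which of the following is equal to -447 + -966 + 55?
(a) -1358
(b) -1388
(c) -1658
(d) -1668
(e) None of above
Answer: a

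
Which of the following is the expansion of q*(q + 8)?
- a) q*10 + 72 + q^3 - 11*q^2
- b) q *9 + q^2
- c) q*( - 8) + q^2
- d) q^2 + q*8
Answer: d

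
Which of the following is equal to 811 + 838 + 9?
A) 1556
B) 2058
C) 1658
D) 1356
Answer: C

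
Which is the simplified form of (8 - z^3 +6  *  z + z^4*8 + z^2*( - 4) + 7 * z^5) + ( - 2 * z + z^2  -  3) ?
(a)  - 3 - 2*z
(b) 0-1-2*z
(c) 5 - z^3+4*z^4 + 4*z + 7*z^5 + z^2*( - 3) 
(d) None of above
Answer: d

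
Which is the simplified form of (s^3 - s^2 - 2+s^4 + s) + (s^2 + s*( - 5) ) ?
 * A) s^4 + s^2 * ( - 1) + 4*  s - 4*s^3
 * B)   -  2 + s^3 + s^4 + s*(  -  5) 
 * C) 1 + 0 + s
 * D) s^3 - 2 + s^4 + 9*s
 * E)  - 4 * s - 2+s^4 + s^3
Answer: E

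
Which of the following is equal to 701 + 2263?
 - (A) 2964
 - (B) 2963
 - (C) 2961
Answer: A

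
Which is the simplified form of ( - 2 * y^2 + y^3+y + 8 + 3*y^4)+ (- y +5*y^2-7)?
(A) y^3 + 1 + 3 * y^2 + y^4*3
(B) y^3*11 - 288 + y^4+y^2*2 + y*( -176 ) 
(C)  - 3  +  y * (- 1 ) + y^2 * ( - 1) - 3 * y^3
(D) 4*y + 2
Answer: A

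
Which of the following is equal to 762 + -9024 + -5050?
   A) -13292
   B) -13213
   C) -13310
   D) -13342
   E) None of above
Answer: E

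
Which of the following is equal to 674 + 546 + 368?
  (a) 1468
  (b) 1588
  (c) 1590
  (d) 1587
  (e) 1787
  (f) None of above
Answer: b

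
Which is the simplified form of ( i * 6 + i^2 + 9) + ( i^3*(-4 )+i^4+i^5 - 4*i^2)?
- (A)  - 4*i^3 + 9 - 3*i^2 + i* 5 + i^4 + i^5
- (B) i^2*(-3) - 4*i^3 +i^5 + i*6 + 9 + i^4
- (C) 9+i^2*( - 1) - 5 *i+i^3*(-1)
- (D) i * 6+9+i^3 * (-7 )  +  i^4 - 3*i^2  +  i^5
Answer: B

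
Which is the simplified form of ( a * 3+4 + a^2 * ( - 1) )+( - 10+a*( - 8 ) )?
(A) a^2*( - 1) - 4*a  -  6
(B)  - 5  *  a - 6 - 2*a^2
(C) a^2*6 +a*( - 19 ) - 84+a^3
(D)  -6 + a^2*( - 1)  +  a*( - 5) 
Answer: D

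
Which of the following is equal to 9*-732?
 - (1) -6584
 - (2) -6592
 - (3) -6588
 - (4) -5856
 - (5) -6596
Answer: 3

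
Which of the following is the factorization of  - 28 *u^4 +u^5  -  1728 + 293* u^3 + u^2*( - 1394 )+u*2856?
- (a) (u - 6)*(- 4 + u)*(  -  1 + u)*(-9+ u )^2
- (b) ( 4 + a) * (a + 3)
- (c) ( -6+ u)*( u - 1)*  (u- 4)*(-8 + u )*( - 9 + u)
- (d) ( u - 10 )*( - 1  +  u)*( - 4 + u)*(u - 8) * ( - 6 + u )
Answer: c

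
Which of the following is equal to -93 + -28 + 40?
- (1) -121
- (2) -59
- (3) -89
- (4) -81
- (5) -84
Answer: 4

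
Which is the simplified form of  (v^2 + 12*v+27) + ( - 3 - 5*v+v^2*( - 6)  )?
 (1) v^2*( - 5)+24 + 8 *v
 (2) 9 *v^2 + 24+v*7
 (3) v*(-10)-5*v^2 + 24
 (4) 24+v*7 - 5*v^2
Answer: 4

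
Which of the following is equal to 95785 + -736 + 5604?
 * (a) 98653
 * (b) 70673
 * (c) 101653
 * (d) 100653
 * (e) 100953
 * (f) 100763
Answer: d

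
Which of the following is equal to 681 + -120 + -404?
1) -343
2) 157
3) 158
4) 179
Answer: 2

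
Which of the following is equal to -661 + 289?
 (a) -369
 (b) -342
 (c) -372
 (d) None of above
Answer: c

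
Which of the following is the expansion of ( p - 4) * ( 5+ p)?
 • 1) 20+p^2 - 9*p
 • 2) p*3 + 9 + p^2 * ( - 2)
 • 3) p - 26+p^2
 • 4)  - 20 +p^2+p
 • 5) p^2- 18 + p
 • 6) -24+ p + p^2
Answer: 4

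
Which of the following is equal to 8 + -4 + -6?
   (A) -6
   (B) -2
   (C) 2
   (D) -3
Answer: B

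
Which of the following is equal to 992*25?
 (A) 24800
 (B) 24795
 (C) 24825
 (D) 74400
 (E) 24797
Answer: A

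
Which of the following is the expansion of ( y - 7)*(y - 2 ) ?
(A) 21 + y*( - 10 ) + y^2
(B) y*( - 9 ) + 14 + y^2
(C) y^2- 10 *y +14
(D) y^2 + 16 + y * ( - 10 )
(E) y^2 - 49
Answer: B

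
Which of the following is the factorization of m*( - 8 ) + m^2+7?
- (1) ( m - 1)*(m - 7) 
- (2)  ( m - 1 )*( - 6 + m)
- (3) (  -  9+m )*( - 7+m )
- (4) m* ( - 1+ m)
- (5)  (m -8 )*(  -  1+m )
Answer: 1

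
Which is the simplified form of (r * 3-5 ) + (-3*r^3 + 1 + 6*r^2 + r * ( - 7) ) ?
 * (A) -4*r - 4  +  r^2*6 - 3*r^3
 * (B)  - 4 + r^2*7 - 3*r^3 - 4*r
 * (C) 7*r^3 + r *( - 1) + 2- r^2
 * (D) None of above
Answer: A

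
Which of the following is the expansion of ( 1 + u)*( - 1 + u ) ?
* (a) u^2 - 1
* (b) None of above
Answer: a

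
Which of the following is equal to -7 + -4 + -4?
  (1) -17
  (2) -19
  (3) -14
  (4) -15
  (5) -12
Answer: 4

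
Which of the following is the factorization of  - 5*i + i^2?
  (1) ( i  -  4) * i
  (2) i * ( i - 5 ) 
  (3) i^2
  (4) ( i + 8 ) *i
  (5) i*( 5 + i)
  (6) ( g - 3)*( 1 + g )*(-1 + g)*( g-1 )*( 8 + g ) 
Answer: 2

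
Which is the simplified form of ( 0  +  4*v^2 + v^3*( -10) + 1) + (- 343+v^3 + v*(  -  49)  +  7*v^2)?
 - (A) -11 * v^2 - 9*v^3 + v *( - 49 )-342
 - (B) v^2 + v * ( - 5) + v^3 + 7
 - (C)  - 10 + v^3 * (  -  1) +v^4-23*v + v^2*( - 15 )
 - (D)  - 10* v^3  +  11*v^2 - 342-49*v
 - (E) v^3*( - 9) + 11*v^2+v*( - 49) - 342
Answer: E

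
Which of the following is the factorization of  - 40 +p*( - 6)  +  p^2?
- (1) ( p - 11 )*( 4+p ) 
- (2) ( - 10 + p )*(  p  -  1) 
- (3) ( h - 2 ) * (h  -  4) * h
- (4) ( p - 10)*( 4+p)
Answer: 4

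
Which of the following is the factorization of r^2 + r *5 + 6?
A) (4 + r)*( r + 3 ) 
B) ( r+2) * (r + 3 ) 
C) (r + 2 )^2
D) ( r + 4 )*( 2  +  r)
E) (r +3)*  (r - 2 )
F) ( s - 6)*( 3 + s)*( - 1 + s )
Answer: B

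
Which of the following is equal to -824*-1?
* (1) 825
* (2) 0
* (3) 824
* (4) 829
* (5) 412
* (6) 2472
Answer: 3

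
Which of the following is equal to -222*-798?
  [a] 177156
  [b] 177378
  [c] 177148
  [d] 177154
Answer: a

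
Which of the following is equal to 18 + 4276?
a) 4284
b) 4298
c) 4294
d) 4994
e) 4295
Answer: c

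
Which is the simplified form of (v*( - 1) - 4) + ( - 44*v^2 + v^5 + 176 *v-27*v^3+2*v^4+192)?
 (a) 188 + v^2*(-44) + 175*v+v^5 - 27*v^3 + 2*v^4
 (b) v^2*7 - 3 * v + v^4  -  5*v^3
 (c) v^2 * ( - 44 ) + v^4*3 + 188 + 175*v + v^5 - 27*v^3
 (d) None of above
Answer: a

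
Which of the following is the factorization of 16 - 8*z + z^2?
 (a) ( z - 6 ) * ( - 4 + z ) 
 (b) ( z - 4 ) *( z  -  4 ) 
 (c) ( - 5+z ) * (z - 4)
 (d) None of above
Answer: b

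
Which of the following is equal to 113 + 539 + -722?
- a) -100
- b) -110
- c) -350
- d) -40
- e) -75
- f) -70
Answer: f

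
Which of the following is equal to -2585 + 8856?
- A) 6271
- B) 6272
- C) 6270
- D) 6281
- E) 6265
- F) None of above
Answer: A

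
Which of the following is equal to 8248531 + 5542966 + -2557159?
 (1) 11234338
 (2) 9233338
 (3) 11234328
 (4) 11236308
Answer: 1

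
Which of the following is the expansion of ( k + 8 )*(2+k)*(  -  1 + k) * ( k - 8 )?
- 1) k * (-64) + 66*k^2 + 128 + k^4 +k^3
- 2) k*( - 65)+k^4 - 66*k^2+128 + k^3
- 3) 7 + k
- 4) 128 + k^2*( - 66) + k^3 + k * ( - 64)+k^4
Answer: 4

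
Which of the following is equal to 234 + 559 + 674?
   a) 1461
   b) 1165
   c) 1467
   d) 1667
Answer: c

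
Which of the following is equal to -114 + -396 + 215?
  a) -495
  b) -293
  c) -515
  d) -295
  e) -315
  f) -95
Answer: d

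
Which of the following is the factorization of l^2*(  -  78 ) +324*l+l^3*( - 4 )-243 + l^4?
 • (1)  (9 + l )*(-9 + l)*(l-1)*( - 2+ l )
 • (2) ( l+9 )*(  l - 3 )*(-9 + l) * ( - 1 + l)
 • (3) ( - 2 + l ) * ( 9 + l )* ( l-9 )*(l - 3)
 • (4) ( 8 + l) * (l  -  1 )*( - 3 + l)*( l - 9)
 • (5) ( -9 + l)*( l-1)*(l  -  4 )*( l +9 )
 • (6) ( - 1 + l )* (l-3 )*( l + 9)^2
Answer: 2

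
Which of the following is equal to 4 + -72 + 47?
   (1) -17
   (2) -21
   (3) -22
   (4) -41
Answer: 2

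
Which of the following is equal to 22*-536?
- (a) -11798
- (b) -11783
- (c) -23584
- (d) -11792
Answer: d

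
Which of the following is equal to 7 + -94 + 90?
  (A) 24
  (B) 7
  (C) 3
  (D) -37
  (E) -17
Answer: C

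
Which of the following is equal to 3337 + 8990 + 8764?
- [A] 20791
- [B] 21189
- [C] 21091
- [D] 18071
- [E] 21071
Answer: C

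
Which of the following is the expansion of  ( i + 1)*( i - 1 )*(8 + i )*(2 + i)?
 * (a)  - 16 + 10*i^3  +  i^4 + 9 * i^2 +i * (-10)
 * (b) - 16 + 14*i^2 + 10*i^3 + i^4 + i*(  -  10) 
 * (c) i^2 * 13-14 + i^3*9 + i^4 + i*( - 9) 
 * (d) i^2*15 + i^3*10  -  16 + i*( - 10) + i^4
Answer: d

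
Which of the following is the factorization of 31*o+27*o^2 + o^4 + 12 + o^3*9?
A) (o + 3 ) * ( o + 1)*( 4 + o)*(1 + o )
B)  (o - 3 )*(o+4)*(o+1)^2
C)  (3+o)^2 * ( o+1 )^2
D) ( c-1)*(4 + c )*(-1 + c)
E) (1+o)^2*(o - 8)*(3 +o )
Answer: A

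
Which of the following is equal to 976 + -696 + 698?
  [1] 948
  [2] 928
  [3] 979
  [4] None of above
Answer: 4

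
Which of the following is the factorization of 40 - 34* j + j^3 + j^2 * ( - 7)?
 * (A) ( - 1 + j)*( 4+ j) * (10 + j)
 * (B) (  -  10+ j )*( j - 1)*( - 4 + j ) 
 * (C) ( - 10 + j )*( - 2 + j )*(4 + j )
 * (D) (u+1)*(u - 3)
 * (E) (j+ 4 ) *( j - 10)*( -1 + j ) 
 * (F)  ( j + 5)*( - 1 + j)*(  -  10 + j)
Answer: E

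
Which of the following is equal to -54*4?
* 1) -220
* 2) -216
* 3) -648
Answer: 2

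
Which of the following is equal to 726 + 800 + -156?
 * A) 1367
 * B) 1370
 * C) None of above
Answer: B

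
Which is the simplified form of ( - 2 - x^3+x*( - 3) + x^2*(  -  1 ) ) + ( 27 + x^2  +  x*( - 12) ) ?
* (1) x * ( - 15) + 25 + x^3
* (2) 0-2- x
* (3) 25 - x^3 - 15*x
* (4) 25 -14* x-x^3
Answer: 3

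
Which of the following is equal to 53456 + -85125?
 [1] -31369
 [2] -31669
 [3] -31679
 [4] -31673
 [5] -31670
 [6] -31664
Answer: 2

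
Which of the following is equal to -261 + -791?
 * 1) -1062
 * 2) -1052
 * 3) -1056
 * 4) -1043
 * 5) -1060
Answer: 2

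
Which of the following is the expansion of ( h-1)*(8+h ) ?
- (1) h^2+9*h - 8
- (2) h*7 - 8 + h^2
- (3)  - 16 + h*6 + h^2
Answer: 2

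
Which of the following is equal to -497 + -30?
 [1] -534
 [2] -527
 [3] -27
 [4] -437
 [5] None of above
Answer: 2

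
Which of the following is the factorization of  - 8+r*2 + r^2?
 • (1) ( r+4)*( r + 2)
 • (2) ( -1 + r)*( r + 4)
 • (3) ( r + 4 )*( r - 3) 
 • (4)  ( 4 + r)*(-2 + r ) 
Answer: 4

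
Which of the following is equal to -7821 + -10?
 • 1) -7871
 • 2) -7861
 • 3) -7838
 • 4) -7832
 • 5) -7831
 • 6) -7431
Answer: 5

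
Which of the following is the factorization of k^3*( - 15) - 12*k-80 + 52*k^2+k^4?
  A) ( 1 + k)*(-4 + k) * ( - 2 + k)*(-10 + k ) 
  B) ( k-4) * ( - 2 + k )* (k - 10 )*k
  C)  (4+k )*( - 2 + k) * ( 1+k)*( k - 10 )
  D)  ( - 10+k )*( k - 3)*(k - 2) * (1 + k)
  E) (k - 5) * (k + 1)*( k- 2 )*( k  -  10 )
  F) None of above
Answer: A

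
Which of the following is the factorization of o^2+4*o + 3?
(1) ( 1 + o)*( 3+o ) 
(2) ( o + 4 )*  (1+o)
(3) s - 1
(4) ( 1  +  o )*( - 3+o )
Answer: 1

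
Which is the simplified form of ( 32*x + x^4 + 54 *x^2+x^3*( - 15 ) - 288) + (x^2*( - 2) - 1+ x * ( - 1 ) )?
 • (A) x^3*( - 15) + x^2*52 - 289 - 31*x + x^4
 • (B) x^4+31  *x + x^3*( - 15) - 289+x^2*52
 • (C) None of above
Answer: B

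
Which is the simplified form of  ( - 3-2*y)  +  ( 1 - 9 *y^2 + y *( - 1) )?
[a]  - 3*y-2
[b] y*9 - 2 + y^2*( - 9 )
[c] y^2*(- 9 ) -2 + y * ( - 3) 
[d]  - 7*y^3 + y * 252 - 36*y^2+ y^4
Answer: c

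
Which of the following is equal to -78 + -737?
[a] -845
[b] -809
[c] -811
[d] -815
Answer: d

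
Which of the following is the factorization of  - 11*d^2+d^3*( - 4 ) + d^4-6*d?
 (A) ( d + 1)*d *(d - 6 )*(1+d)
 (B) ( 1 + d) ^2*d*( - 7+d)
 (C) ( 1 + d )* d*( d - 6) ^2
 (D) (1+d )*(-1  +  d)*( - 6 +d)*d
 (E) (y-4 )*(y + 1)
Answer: A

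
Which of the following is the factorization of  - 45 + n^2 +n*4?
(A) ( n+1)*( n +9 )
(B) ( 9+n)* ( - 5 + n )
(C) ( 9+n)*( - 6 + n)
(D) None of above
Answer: B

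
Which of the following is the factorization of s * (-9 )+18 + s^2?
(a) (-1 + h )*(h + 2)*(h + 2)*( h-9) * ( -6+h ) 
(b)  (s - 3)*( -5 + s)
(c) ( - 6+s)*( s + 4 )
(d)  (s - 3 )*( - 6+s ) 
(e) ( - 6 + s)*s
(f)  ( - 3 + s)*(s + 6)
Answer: d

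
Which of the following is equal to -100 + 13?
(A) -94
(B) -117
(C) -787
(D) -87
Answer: D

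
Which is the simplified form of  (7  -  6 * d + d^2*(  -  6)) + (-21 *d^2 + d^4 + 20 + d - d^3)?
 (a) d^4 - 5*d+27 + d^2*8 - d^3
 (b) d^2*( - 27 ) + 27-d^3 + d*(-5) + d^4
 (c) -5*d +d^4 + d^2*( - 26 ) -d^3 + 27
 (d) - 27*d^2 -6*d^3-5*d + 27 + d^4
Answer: b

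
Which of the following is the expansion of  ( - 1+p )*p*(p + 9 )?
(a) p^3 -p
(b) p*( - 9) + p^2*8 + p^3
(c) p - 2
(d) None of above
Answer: b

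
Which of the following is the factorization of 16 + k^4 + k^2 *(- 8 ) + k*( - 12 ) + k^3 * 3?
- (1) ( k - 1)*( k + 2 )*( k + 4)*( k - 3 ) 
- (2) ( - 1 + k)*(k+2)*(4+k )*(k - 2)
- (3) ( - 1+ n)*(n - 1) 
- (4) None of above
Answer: 2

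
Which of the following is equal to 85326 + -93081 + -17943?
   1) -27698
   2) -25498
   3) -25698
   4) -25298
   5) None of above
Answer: 3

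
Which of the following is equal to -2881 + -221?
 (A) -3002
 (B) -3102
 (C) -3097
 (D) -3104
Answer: B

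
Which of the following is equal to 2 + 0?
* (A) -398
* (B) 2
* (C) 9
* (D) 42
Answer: B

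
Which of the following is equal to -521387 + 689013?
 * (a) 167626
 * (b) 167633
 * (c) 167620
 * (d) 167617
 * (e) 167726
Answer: a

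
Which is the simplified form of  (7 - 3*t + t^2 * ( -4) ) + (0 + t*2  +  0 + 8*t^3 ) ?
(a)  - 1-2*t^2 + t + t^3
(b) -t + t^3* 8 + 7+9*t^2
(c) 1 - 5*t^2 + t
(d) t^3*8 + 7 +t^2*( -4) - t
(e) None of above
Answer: d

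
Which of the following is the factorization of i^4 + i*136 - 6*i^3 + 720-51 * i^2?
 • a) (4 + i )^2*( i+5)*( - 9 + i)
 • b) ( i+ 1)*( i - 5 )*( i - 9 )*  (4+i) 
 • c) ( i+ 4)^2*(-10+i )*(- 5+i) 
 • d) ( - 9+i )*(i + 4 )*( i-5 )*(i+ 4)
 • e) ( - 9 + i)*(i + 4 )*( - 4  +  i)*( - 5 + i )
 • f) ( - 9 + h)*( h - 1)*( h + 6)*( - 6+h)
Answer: d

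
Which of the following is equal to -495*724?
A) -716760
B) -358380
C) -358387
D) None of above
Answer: B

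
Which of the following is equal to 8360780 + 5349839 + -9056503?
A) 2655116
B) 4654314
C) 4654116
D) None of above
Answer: C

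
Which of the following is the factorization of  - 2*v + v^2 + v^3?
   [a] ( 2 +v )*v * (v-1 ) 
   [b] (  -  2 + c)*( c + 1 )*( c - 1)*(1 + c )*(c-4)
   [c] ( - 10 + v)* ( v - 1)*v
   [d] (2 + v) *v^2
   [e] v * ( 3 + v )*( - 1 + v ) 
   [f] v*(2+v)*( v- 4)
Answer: a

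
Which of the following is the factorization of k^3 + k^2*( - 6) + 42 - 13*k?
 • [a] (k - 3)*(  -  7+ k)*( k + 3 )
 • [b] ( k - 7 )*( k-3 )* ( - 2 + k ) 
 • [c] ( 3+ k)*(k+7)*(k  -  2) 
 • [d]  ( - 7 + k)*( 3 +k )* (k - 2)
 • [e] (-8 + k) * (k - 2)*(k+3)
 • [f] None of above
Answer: d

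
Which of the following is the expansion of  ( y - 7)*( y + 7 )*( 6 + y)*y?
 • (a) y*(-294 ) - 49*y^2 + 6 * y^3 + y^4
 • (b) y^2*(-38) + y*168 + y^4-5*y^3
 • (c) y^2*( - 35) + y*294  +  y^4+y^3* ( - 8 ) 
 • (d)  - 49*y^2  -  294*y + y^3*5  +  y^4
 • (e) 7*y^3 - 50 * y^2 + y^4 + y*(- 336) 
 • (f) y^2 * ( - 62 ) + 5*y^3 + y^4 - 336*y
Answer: a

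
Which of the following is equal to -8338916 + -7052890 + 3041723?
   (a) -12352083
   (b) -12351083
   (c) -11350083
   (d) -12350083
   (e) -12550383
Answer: d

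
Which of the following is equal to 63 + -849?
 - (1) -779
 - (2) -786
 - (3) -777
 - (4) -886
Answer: 2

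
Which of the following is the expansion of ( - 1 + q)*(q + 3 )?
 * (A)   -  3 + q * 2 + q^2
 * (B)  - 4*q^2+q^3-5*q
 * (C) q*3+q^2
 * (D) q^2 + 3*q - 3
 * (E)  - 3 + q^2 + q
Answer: A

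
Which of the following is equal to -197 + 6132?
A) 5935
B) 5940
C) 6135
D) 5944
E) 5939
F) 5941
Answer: A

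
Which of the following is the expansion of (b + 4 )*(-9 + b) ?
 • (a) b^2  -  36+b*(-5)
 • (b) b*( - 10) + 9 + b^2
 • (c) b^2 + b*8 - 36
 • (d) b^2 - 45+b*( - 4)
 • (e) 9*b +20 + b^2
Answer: a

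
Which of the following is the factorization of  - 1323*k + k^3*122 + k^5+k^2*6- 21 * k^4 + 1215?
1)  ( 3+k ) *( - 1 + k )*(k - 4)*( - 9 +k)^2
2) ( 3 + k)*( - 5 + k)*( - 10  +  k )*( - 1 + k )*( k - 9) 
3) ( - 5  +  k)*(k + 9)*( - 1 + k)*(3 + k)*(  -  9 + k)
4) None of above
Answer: 4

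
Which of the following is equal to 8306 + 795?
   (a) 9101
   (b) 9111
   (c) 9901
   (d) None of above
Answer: a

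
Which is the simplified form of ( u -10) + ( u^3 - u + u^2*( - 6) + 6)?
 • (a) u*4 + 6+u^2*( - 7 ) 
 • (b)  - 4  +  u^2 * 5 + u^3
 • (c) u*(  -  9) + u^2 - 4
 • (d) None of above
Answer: d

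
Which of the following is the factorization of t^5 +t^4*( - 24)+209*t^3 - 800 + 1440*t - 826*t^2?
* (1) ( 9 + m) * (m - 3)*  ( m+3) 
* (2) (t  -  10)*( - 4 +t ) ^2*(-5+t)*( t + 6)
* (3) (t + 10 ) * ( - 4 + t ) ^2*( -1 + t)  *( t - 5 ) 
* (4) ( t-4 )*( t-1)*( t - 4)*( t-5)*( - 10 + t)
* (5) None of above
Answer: 4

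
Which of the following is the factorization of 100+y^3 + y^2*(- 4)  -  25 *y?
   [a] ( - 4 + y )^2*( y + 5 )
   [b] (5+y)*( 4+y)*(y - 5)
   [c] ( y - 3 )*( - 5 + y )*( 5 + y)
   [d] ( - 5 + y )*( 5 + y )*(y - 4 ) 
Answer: d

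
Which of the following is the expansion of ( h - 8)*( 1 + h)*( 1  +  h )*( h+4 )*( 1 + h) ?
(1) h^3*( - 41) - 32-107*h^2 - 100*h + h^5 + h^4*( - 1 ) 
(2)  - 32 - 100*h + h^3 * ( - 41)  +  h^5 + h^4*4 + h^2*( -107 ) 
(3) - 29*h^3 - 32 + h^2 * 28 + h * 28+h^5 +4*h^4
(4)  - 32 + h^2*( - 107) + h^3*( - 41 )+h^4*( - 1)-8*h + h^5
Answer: 1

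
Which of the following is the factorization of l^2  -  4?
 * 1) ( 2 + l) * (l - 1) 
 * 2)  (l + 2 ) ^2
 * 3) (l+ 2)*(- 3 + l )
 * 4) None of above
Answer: 4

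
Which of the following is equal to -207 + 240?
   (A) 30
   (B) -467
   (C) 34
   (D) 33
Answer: D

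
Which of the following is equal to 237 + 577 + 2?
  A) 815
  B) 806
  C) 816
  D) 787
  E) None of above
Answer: C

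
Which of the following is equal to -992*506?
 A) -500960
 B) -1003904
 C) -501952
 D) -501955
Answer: C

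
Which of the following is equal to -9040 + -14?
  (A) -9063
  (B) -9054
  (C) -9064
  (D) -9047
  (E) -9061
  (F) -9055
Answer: B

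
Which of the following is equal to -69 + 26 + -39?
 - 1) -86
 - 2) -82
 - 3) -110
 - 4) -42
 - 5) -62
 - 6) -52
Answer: 2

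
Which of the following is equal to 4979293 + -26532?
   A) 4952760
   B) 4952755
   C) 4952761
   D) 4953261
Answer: C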